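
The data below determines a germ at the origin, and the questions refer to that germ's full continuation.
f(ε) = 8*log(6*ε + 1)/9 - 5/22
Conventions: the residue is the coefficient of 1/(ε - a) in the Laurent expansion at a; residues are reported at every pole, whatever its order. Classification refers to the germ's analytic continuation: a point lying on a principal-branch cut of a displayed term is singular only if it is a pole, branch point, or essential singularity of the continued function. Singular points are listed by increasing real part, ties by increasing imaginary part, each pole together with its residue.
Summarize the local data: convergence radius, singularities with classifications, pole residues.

Radius of convergence at 0: 1/6.
At -1/6: a logarithmic branch point.

Branch term (8/9)*log(1 - ε/(-1/6)): its argument vanishes at ε = -1/6, a logarithmic branch point, modulus 1/6.
The radius of convergence is the smallest modulus among the singular points: 1/6.


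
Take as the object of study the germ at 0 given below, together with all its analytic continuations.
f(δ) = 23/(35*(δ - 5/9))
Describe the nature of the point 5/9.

The denominator factor δ - 5/9 vanishes at 5/9 and appears to the power 1; the numerator there equals 23/35, nonzero, and no other factor vanishes.
Hence a pole whose order is the multiplicity, 1.

The point is a pole of order 1.


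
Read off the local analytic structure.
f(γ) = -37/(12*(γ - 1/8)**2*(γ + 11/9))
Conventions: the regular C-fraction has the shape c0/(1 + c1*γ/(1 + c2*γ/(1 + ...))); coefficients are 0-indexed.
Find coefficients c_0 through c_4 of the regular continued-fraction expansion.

Taylor coefficients (expand at 0): a_0 = -1776/11, a_1 = -296592/121, a_2 = -38590704/1331, a_3 = -4493860752/14641, a_4 = -492084732912/161051.
c0 = a_0 = -1776/11. Peel one level at a time: if S = 1 + c*γ/S' with S'(0) = 1, then c is the γ-coefficient of S and S' = c*γ/(S - 1).
S_1 = c0/f = 1 + (-167/11)*γ + (560/11)*γ^2 + ...; c1 = -167/11.
S_2 = c1*γ/(S_1 - 1) = 1 + (560/167)*γ + (409792/27889)*γ^2 + ...; c2 = 560/167.
S_3 = c2*γ/(S_2 - 1) = 1 + (-25612/5845)*γ + (1296/1225)*γ^2 + ...; c3 = -25612/5845.
S_4 = c3*γ/(S_3 - 1) = 1 + (54108/224105)*γ + ...; c4 = 54108/224105.

The regular C-fraction coefficients are [-1776/11, -167/11, 560/167, -25612/5845, 54108/224105].


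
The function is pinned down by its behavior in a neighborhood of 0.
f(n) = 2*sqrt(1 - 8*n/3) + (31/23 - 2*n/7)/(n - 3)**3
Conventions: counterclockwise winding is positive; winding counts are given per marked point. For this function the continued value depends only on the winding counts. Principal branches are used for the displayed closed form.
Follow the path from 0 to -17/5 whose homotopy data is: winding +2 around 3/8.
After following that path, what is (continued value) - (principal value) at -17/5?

The rational part is single-valued and drops out of the difference; each branch term changes only by its own monodromy.
(2)*sqrt(1 - n/(3/8)): winding +2 is even, the square root returns to the same sheet, contribution 0.
Summing the contributions at n = -17/5 gives 0.

Continued minus principal equals 0.


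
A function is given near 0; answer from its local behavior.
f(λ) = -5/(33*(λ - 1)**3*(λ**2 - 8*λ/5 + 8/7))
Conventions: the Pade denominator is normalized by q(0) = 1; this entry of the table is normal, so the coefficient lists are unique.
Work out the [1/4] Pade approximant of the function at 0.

The Pade approximant has numerator coefficients [35/264, 175/6072]; denominator coefficients [1, -481/115, 6549/920, -698/115, 1069/460].

Taylor coefficients needed (expand at 0): a_0 = 35/264, a_1 = 7/12, a_2 = 15799/10560, a_3 = 153643/52800, a_4 = 912653/192000, a_5 = 6065563/880000.
Write the denominator as Q(λ) = 1 + q1*λ + q2*λ^2 + q3*λ^3 + q4*λ^4. Requiring Q*f - P = O(λ^6) with deg P <= 1 kills the coefficients of λ^2..λ^5 in Q*f:
  λ^2: a_2 + q1*a_1 + q2*a_0 = 0, i.e. 15799/10560 + (7/12)*q1 + (35/264)*q2 = 0.
  λ^3: a_3 + q1*a_2 + q2*a_1 + q3*a_0 = 0, i.e. 153643/52800 + (15799/10560)*q1 + (7/12)*q2 + (35/264)*q3 = 0.
  λ^4: a_4 + q1*a_3 + q2*a_2 + q3*a_1 + q4*a_0 = 0, i.e. 912653/192000 + (153643/52800)*q1 + (15799/10560)*q2 + (7/12)*q3 + (35/264)*q4 = 0.
  λ^5: a_5 + q1*a_4 + q2*a_3 + q3*a_2 + q4*a_1 = 0, i.e. 6065563/880000 + (912653/192000)*q1 + (153643/52800)*q2 + (15799/10560)*q3 + (7/12)*q4 = 0.
Solving this linear system: q1 = -481/115, q2 = 6549/920, q3 = -698/115, q4 = 1069/460.
The numerator is Q*f truncated at degree 1: P0 = a_0 = 35/264; P1 = a_1 + q1*a_0 = 175/6072.


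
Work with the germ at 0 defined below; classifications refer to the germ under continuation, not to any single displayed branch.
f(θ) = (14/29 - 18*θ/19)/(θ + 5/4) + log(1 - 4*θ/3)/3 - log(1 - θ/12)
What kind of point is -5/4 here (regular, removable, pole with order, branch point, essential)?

The denominator factor θ + 5/4 vanishes at -5/4 and appears to the power 1; the numerator there equals 1837/1102, nonzero, and no other factor vanishes.
The branch terms are analytic at this point.
Hence a pole whose order is the multiplicity, 1.

The point is a pole of order 1.


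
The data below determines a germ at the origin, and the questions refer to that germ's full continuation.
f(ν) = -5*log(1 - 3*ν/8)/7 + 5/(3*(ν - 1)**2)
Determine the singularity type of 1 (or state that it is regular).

The denominator factor ν - 1 vanishes at 1 and appears to the power 2; the numerator there equals 5/3, nonzero, and no other factor vanishes.
The branch terms are analytic at this point.
Hence a pole whose order is the multiplicity, 2.

The point is a pole of order 2.


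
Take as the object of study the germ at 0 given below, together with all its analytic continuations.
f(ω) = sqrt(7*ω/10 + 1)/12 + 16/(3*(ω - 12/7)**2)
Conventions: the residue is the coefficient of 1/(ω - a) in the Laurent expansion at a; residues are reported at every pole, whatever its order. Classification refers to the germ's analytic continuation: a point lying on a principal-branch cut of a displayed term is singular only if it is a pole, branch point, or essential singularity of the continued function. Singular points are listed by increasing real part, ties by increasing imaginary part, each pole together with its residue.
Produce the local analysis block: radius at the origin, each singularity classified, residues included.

Denominator factor (ω - 12/7)^2: pole of order 2 at 12/7, modulus 12/7.
Branch term (1/12)*sqrt(1 - ω/(-10/7)): its argument vanishes at ω = -10/7, a square-root branch point, modulus 10/7.
The radius of convergence is the smallest modulus among the singular points: 10/7.
The branch term is analytic at 12/7 and contributes nothing to the residue; only the rational part matters.
At the order-2 pole 12/7 set g(ω) = (ω - (12/7))^2*(rational part) = 16/3.
Order-2 pole: residue = g'(a); g'(12/7) = 0, so the residue is 0.
List the singular points by increasing real part (a conjugate pair: the negative imaginary part first).

Radius of convergence at 0: 10/7.
At -10/7: an algebraic (square-root) branch point.
At 12/7: a pole of order 2; residue 0.


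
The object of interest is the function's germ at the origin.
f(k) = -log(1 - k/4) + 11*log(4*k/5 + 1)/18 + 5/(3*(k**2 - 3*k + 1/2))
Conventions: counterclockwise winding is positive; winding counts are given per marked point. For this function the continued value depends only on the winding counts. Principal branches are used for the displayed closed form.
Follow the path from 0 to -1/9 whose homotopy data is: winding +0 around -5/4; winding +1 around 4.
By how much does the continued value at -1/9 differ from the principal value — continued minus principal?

The rational part is single-valued and drops out of the difference; each branch term changes only by its own monodromy.
(11/18)*log(1 - k/(-5/4)): winding 0 around -5/4, so this term returns to its principal value, contribution 0.
(-1)*log(1 - k/(4)): each positive loop around 4 adds 2*pi*i to the log, so winding +1 contributes (-1)*(1)*2*pi*i = -(2)*pi*i.
Summing the contributions at k = -1/9 gives -(2)*pi*i.

Continued minus principal equals -(2)*pi*i.


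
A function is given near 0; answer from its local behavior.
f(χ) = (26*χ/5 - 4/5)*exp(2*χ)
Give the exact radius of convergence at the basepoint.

The factor exp(2*χ) is entire and contributes no finite singular point.
The polynomial part has no poles.
No finite singular points: the Taylor series at 0 converges everywhere.

The radius of convergence is infinite.


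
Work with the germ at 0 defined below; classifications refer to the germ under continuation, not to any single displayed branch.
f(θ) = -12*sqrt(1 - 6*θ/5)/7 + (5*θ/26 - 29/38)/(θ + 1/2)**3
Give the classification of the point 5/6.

The term (-12/7)*sqrt(1 - θ/(5/6)) has argument 1 - 5/6/(5/6) = 0 at 5/6: a square-root (algebraic, two-sheeted) branch point; the remaining terms are analytic or single-valued there.

The point is an algebraic (square-root) branch point.


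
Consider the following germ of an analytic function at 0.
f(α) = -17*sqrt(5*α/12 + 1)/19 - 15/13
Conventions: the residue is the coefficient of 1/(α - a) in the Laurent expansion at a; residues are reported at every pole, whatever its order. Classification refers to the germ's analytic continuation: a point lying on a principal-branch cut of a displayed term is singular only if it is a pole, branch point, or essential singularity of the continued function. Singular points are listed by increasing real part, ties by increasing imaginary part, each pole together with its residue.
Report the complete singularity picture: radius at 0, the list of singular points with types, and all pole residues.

Branch term (-17/19)*sqrt(1 - α/(-12/5)): its argument vanishes at α = -12/5, a square-root branch point, modulus 12/5.
The radius of convergence is the smallest modulus among the singular points: 12/5.

Radius of convergence at 0: 12/5.
At -12/5: an algebraic (square-root) branch point.


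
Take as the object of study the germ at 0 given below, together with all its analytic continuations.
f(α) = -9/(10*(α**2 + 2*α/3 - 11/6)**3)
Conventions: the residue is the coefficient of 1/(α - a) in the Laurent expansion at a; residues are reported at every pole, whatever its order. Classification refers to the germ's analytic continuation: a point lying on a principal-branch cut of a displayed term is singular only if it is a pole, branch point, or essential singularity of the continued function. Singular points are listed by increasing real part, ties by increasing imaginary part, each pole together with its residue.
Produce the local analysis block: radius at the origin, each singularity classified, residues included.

Radius of convergence at 0: -1/3 + (1/6)*sqrt(70).
At -1/3 - (1/6)*sqrt(70): a pole of order 3; residue (6561/1715000)*sqrt(70).
At -1/3 + (1/6)*sqrt(70): a pole of order 3; residue -(6561/1715000)*sqrt(70).

Denominator factor (α**2 + 2*α/3 - 11/6)^3: discriminant 70/9, real irrational roots -1/3 + (1/6)*sqrt(70) and -1/3 - (1/6)*sqrt(70); poles of order 3, moduli -1/3 + (1/6)*sqrt(70) and 1/3 + (1/6)*sqrt(70).
The radius of convergence is the smallest modulus among the singular points: -1/3 + (1/6)*sqrt(70).
The factor α**2 + 2*α/3 - 11/6 splits as (α - a)(α - a') with a = -1/3 - (1/6)*sqrt(70), a' = -1/3 + (1/6)*sqrt(70). At the order-3 pole a set g(α) = (α - a)^3*f(α) = [-9/10] / (α - a')^3.
Order-3 pole: residue = g''(a)/2; g''(-1/3 - (1/6)*sqrt(70)) = (6561/857500)*sqrt(70), so the residue is (6561/1715000)*sqrt(70).
The factor α**2 + 2*α/3 - 11/6 splits as (α - a)(α - a') with a = -1/3 + (1/6)*sqrt(70), a' = -1/3 - (1/6)*sqrt(70). At the order-3 pole a set g(α) = (α - a)^3*f(α) = [-9/10] / (α - a')^3.
Order-3 pole: residue = g''(a)/2; g''(-1/3 + (1/6)*sqrt(70)) = -(6561/857500)*sqrt(70), so the residue is -(6561/1715000)*sqrt(70).
List the singular points by increasing real part (a conjugate pair: the negative imaginary part first).


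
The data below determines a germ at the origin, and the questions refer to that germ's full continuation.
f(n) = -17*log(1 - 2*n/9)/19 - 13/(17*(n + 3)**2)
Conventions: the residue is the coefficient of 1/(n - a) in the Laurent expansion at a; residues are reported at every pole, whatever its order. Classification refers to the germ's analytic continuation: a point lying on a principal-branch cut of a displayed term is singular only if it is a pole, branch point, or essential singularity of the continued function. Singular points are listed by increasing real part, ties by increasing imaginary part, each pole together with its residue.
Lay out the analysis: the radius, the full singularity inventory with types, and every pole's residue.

Denominator factor (n + 3)^2: pole of order 2 at -3, modulus 3.
Branch term (-17/19)*log(1 - n/(9/2)): its argument vanishes at n = 9/2, a logarithmic branch point, modulus 9/2.
The radius of convergence is the smallest modulus among the singular points: 3.
The branch term is analytic at -3 and contributes nothing to the residue; only the rational part matters.
At the order-2 pole -3 set g(n) = (n - (-3))^2*(rational part) = -13/17.
Order-2 pole: residue = g'(a); g'(-3) = 0, so the residue is 0.
List the singular points by increasing real part (a conjugate pair: the negative imaginary part first).

Radius of convergence at 0: 3.
At -3: a pole of order 2; residue 0.
At 9/2: a logarithmic branch point.


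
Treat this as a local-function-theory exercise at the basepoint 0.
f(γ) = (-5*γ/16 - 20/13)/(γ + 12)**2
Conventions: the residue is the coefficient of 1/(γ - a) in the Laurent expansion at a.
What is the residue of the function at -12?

At the order-2 pole -12 set g(γ) = (γ - (-12))^2*f(γ) = -5*γ/16 - 20/13.
Order-2 pole: residue = g'(a); g'(-12) = -5/16, so the residue is -5/16.

The residue is -5/16.


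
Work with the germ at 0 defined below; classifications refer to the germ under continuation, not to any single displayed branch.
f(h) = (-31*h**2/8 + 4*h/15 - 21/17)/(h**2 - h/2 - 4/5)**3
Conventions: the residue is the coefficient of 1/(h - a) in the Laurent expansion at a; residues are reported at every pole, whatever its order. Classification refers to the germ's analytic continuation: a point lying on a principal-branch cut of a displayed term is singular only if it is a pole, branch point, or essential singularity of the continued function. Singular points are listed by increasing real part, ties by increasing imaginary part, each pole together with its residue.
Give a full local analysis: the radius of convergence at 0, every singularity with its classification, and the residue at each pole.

Radius of convergence at 0: -1/4 + (1/20)*sqrt(345).
At 1/4 - (1/20)*sqrt(345): a pole of order 3; residue (24215/5584653)*sqrt(345).
At 1/4 + (1/20)*sqrt(345): a pole of order 3; residue -(24215/5584653)*sqrt(345).


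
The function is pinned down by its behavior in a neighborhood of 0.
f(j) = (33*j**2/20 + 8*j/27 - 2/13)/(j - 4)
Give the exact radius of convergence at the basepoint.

Denominator factor (j - 4): pole of order 1 at 4, modulus 4.
The radius of convergence is the smallest modulus among the singular points: 4.

The radius of convergence is 4.


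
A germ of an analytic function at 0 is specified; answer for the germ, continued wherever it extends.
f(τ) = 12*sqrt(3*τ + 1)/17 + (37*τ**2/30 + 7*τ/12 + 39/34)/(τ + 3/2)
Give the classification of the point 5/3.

Denominator factors: τ + 3/2 = 19/6 at τ = 5/3 — none vanishes.
Branch term sqrt(1 - τ/(-1/3)): argument at 5/3 is 6, nonzero, so 5/3 is not its branch point (a point on a principal cut is still regular for the continued germ).
So the germ continues analytically to 5/3.

The point is a regular point.


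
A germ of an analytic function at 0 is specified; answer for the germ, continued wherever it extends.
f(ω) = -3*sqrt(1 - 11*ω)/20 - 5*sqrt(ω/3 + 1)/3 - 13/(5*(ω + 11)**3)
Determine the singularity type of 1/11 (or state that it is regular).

The term (-3/20)*sqrt(1 - ω/(1/11)) has argument 1 - 1/11/(1/11) = 0 at 1/11: a square-root (algebraic, two-sheeted) branch point; the remaining terms are analytic or single-valued there.

The point is an algebraic (square-root) branch point.


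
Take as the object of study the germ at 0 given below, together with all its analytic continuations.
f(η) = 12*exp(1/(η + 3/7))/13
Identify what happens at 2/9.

There is no denominator, hence no pole anywhere.
The essential point of exp(1/(η - (-3/7))) is -3/7, not 2/9.
So the germ continues analytically to 2/9.

The point is a regular point.


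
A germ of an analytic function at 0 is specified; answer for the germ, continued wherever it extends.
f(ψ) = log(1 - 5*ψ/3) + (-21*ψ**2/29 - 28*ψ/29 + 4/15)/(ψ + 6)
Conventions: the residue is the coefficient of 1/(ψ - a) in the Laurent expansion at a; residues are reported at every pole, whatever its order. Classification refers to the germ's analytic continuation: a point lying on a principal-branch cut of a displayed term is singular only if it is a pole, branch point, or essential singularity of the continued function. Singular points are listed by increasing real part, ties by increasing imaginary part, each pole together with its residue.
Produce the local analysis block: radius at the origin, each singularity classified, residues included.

Denominator factor (ψ + 6): pole of order 1 at -6, modulus 6.
Branch term (1)*log(1 - ψ/(3/5)): its argument vanishes at ψ = 3/5, a logarithmic branch point, modulus 3/5.
The radius of convergence is the smallest modulus among the singular points: 3/5.
The branch term is analytic at -6 and contributes nothing to the residue; only the rational part matters.
At the order-1 pole -6 set g(ψ) = (ψ - (-6))*(rational part) = -21*ψ**2/29 - 28*ψ/29 + 4/15.
Simple pole: residue = g(a) at a = -6, which is -8704/435.
List the singular points by increasing real part (a conjugate pair: the negative imaginary part first).

Radius of convergence at 0: 3/5.
At -6: a pole of order 1; residue -8704/435.
At 3/5: a logarithmic branch point.


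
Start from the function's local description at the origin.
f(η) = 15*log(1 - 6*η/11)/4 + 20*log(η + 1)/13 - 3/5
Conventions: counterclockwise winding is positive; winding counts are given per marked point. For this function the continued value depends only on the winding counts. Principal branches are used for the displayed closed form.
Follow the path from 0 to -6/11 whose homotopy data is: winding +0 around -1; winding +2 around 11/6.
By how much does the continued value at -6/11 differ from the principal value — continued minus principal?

The rational part is single-valued and drops out of the difference; each branch term changes only by its own monodromy.
(20/13)*log(1 - η/(-1)): winding 0 around -1, so this term returns to its principal value, contribution 0.
(15/4)*log(1 - η/(11/6)): each positive loop around 11/6 adds 2*pi*i to the log, so winding +2 contributes (15/4)*(2)*2*pi*i = (15)*pi*i.
Summing the contributions at η = -6/11 gives (15)*pi*i.

Continued minus principal equals (15)*pi*i.


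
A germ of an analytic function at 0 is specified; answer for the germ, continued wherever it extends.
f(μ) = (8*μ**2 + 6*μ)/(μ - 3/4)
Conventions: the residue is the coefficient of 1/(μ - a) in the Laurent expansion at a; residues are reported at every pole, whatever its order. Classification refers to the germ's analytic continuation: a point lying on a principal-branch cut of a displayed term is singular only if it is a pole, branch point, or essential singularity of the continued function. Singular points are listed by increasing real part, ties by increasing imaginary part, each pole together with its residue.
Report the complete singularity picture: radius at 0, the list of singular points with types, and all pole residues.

Radius of convergence at 0: 3/4.
At 3/4: a pole of order 1; residue 9.

Denominator factor (μ - 3/4): pole of order 1 at 3/4, modulus 3/4.
The radius of convergence is the smallest modulus among the singular points: 3/4.
At the order-1 pole 3/4 set g(μ) = (μ - (3/4))*f(μ) = 8*μ**2 + 6*μ.
Simple pole: residue = g(a) at a = 3/4, which is 9.


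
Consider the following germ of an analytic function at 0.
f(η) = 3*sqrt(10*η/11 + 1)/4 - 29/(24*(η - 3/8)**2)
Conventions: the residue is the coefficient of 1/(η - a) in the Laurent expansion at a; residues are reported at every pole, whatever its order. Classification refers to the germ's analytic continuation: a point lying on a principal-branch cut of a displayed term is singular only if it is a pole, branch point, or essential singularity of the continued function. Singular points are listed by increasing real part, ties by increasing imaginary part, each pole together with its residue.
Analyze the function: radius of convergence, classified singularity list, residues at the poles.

Denominator factor (η - 3/8)^2: pole of order 2 at 3/8, modulus 3/8.
Branch term (3/4)*sqrt(1 - η/(-11/10)): its argument vanishes at η = -11/10, a square-root branch point, modulus 11/10.
The radius of convergence is the smallest modulus among the singular points: 3/8.
The branch term is analytic at 3/8 and contributes nothing to the residue; only the rational part matters.
At the order-2 pole 3/8 set g(η) = (η - (3/8))^2*(rational part) = -29/24.
Order-2 pole: residue = g'(a); g'(3/8) = 0, so the residue is 0.
List the singular points by increasing real part (a conjugate pair: the negative imaginary part first).

Radius of convergence at 0: 3/8.
At -11/10: an algebraic (square-root) branch point.
At 3/8: a pole of order 2; residue 0.


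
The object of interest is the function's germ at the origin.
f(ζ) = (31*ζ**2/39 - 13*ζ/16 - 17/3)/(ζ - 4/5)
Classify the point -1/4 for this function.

The point is a regular point.

Denominator factors: ζ - 4/5 = -21/20 at ζ = -1/4 — none vanishes.
So the germ continues analytically to -1/4.


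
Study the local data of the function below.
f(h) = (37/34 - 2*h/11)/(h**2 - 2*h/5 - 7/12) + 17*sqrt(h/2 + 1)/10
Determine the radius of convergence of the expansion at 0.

Denominator factor (h**2 - 2*h/5 - 7/12): discriminant 187/75, real irrational roots 1/5 + (1/30)*sqrt(561) and 1/5 - (1/30)*sqrt(561); poles of order 1, moduli 1/5 + (1/30)*sqrt(561) and -1/5 + (1/30)*sqrt(561).
Branch term (17/10)*sqrt(1 - h/(-2)): its argument vanishes at h = -2, a square-root branch point, modulus 2.
The radius of convergence is the smallest modulus among the singular points: -1/5 + (1/30)*sqrt(561).

The radius of convergence is -1/5 + (1/30)*sqrt(561).


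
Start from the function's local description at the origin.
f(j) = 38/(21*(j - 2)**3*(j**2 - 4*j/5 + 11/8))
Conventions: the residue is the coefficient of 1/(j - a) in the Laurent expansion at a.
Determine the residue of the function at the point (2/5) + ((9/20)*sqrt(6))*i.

The factor j**2 - 4*j/5 + 11/8 splits as (j - a)(j - a') with a = (2/5) + ((9/20)*sqrt(6))*i, a' = (2/5) - ((9/20)*sqrt(6))*i. At the order-1 pole a set g(j) = (j - a)*f(j) = [38/(21*(j - 2)**3)] / (j - a').
Simple pole: residue = g(a) at a = (2/5) + ((9/20)*sqrt(6))*i, which is (-2620480/24100657) - ((3015680/278879031)*sqrt(6))*i.

The residue is (-2620480/24100657) - ((3015680/278879031)*sqrt(6))*i.


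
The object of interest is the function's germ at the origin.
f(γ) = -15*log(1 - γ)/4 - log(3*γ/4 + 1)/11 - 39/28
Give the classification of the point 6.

The point is a regular point.

There is no denominator, hence no pole anywhere.
Branch term log(1 - γ/(1)): argument at 6 is -5, nonzero, so 6 is not its branch point (a point on a principal cut is still regular for the continued germ).
Branch term log(1 - γ/(-4/3)): argument at 6 is 11/2, nonzero, so 6 is not its branch point (a point on a principal cut is still regular for the continued germ).
So the germ continues analytically to 6.


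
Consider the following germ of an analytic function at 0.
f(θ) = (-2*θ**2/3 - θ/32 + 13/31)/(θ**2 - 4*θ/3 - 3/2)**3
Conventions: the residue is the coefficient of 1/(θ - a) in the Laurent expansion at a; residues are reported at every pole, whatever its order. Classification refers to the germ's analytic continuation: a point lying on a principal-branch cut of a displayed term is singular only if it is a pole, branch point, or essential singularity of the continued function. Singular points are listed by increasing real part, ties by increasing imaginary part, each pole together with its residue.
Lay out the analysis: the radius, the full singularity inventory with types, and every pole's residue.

Radius of convergence at 0: -2/3 + (1/6)*sqrt(70).
At 2/3 - (1/6)*sqrt(70): a pole of order 3; residue -(193203/85064000)*sqrt(70).
At 2/3 + (1/6)*sqrt(70): a pole of order 3; residue (193203/85064000)*sqrt(70).


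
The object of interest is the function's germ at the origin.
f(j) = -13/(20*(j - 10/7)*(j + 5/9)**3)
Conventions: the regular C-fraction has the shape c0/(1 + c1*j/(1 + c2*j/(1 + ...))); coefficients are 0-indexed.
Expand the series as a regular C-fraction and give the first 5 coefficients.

Taylor coefficients (expand at 0): a_0 = 66339/25000, a_1 = -3117933/250000, a_2 = 21427497/500000, a_3 = -623785617/5000000, a_4 = 16525509273/50000000.
c0 = a_0 = 66339/25000. Peel one level at a time: if S = 1 + c*j/S' with S'(0) = 1, then c is the j-coefficient of S and S' = c*j/(S - 1).
S_1 = c0/f = 1 + (47/10)*j + (297/50)*j^2 + ...; c1 = 47/10.
S_2 = c1*j/(S_1 - 1) = 1 + (-297/235)*j + (19926/11045)*j^2 + ...; c2 = -297/235.
S_3 = c2*j/(S_2 - 1) = 1 + (738/517)*j + (432/605)*j^2 + ...; c3 = 738/517.
S_4 = c3*j/(S_3 - 1) = 1 + (-1128/2255)*j + ...; c4 = -1128/2255.

The regular C-fraction coefficients are [66339/25000, 47/10, -297/235, 738/517, -1128/2255].


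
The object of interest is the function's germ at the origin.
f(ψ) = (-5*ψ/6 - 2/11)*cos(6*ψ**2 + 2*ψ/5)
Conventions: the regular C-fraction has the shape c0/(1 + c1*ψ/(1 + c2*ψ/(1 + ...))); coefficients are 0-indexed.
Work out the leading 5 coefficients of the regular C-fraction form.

Taylor coefficients (expand at 0): a_0 = -2/11, a_1 = -5/6, a_2 = 4/275, a_3 = 83/165, a_4 = 9886/1875.
c0 = a_0 = -2/11. Peel one level at a time: if S = 1 + c*ψ/S' with S'(0) = 1, then c is the ψ-coefficient of S and S' = c*ψ/(S - 1).
S_1 = c0/f = 1 + (-55/12)*ψ + (75913/3600)*ψ^2 + ...; c1 = -55/12.
S_2 = c1*ψ/(S_1 - 1) = 1 + (75913/16500)*ψ + (1141826/1890625)*ψ^2 + ...; c2 = 75913/16500.
S_3 = c2*ψ/(S_2 - 1) = 1 + (-13701912/104380375)*ψ + (-39260625648/28813917845)*ψ^2 + ...; c3 = -13701912/104380375.
S_4 = c3*ψ/(S_3 - 1) = 1 + (-449861335550/43339718569)*ψ + ...; c4 = -449861335550/43339718569.

The regular C-fraction coefficients are [-2/11, -55/12, 75913/16500, -13701912/104380375, -449861335550/43339718569].


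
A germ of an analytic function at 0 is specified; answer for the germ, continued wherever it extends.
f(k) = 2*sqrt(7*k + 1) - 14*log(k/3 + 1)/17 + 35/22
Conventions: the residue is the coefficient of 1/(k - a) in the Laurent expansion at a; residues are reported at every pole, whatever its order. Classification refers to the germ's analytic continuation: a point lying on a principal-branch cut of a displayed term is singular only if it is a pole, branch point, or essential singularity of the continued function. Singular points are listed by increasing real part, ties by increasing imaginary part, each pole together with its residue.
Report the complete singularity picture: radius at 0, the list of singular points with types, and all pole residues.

Branch term (2)*sqrt(1 - k/(-1/7)): its argument vanishes at k = -1/7, a square-root branch point, modulus 1/7.
Branch term (-14/17)*log(1 - k/(-3)): its argument vanishes at k = -3, a logarithmic branch point, modulus 3.
The radius of convergence is the smallest modulus among the singular points: 1/7.
List the singular points by increasing real part (a conjugate pair: the negative imaginary part first).

Radius of convergence at 0: 1/7.
At -3: a logarithmic branch point.
At -1/7: an algebraic (square-root) branch point.


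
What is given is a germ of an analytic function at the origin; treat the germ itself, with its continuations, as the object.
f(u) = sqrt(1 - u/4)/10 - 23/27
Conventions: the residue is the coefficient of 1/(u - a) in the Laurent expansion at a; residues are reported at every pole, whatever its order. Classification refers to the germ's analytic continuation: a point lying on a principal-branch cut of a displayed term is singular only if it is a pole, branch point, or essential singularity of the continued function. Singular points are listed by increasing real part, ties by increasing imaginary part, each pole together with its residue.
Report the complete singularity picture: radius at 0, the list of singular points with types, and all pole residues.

Radius of convergence at 0: 4.
At 4: an algebraic (square-root) branch point.

Branch term (1/10)*sqrt(1 - u/(4)): its argument vanishes at u = 4, a square-root branch point, modulus 4.
The radius of convergence is the smallest modulus among the singular points: 4.


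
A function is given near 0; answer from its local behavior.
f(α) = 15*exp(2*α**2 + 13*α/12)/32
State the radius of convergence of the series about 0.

The radius of convergence is infinite.

The factor exp(2*α**2 + 13*α/12) is entire and contributes no finite singular point.
The polynomial part has no poles.
No finite singular points: the Taylor series at 0 converges everywhere.


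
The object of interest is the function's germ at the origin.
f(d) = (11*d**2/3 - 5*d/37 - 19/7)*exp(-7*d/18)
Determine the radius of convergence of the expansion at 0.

The factor exp(-7*d/18) is entire and contributes no finite singular point.
The polynomial part has no poles.
No finite singular points: the Taylor series at 0 converges everywhere.

The radius of convergence is infinite.


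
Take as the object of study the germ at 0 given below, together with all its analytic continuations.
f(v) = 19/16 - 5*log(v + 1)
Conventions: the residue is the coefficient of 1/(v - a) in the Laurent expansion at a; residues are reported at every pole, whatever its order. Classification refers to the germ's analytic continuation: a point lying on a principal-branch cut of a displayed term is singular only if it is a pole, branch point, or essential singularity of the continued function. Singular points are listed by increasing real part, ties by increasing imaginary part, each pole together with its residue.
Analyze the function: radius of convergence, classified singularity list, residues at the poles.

Branch term (-5)*log(1 - v/(-1)): its argument vanishes at v = -1, a logarithmic branch point, modulus 1.
The radius of convergence is the smallest modulus among the singular points: 1.

Radius of convergence at 0: 1.
At -1: a logarithmic branch point.


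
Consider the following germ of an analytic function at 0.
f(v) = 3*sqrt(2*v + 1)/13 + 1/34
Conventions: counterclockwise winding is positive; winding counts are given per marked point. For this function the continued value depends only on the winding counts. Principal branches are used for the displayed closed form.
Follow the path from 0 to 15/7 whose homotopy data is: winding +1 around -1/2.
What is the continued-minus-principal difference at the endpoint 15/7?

Continued minus principal equals -(6/91)*sqrt(259).

The rational part is single-valued and drops out of the difference; each branch term changes only by its own monodromy.
(3/13)*sqrt(1 - v/(-1/2)): winding +1 is odd, the square root flips sign, contributing -2*(3/13)*sqrt(1 - (15/7)/(-1/2)) = -2*(3/13)*sqrt(37/7) = -(6/91)*sqrt(259).
Summing the contributions at v = 15/7 gives -(6/91)*sqrt(259).


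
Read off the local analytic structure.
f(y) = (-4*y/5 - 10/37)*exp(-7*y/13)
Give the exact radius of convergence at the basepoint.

The factor exp(-7*y/13) is entire and contributes no finite singular point.
The polynomial part has no poles.
No finite singular points: the Taylor series at 0 converges everywhere.

The radius of convergence is infinite.


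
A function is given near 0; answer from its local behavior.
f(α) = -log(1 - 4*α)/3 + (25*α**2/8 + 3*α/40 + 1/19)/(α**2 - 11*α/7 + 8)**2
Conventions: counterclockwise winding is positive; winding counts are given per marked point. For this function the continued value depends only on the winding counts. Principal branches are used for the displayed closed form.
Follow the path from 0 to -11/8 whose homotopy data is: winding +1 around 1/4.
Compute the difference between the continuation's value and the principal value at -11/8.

The rational part is single-valued and drops out of the difference; each branch term changes only by its own monodromy.
(-1/3)*log(1 - α/(1/4)): each positive loop around 1/4 adds 2*pi*i to the log, so winding +1 contributes (-1/3)*(1)*2*pi*i = -(2/3)*pi*i.
Summing the contributions at α = -11/8 gives -(2/3)*pi*i.

Continued minus principal equals -(2/3)*pi*i.


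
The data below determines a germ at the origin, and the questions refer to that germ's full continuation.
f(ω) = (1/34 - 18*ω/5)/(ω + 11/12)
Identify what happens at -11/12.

The denominator factor ω + 11/12 vanishes at -11/12 and appears to the power 1; the numerator there equals 283/85, nonzero, and no other factor vanishes.
Hence a pole whose order is the multiplicity, 1.

The point is a pole of order 1.


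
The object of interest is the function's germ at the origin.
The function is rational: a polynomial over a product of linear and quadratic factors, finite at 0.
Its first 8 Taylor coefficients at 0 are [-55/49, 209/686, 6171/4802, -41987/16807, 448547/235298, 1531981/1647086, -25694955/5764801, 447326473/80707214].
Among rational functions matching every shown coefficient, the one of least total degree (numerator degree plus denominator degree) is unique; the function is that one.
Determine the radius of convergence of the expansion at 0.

The radius of convergence is (1/11)*sqrt(77).

No rational of total degree below 3 reproduces all 8 coefficients; solving the [1/2] Pade equations on them gives f(d) = (-13*d/14 - 5/7)/(d**2 + d + 7/11), whose expansion matches every shown term.
Denominator factor (d**2 + d + 7/11): discriminant -17/11, complex-conjugate roots (-1/2) + ((1/22)*sqrt(187))*i and (-1/2) - ((1/22)*sqrt(187))*i; poles of order 1, moduli (1/11)*sqrt(77) and (1/11)*sqrt(77).
The radius of convergence is the smallest modulus among the singular points: (1/11)*sqrt(77).


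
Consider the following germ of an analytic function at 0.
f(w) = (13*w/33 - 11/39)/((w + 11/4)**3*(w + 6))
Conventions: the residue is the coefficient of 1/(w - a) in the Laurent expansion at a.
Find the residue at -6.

The residue is 72640/942513.

At the order-1 pole -6 set g(w) = (w - (-6))*f(w) = (13*w/33 - 11/39)/(w + 11/4)**3.
Simple pole: residue = g(a) at a = -6, which is 72640/942513.


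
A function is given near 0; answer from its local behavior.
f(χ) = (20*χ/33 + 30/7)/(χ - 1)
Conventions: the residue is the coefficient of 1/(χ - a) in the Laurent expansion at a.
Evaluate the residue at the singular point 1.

At the order-1 pole 1 set g(χ) = (χ - (1))*f(χ) = 20*χ/33 + 30/7.
Simple pole: residue = g(a) at a = 1, which is 1130/231.

The residue is 1130/231.


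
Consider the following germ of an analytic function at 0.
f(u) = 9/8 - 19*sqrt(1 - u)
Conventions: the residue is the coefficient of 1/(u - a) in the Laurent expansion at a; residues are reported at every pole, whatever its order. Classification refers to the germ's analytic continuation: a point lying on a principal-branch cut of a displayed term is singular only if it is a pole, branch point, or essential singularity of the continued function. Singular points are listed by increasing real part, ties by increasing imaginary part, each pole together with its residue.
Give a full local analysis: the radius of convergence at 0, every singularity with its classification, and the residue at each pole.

Branch term (-19)*sqrt(1 - u/(1)): its argument vanishes at u = 1, a square-root branch point, modulus 1.
The radius of convergence is the smallest modulus among the singular points: 1.

Radius of convergence at 0: 1.
At 1: an algebraic (square-root) branch point.


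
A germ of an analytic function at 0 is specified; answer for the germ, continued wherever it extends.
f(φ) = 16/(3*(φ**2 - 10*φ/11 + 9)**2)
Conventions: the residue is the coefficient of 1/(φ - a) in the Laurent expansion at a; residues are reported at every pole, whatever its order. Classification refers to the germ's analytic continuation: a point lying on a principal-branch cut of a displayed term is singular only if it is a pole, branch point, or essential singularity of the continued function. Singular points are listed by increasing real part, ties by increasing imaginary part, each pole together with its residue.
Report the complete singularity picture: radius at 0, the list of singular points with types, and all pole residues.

Denominator factor (φ**2 - 10*φ/11 + 9)^2: discriminant -4256/121, complex-conjugate roots (5/11) + ((2/11)*sqrt(266))*i and (5/11) - ((2/11)*sqrt(266))*i; poles of order 2, moduli 3 and 3.
The radius of convergence is the smallest modulus among the singular points: 3.
The factor φ**2 - 10*φ/11 + 9 splits as (φ - a)(φ - a') with a = (5/11) - ((2/11)*sqrt(266))*i, a' = (5/11) + ((2/11)*sqrt(266))*i. At the order-2 pole a set g(φ) = (φ - a)^2*f(φ) = [16/3] / (φ - a')^2.
Order-2 pole: residue = g'(a); g'((5/11) - ((2/11)*sqrt(266))*i) = ((1331/424536)*sqrt(266))*i, so the residue is ((1331/424536)*sqrt(266))*i.
The factor φ**2 - 10*φ/11 + 9 splits as (φ - a)(φ - a') with a = (5/11) + ((2/11)*sqrt(266))*i, a' = (5/11) - ((2/11)*sqrt(266))*i. At the order-2 pole a set g(φ) = (φ - a)^2*f(φ) = [16/3] / (φ - a')^2.
Order-2 pole: residue = g'(a); g'((5/11) + ((2/11)*sqrt(266))*i) = -((1331/424536)*sqrt(266))*i, so the residue is -((1331/424536)*sqrt(266))*i.
List the singular points by increasing real part (a conjugate pair: the negative imaginary part first).

Radius of convergence at 0: 3.
At (5/11) - ((2/11)*sqrt(266))*i: a pole of order 2; residue ((1331/424536)*sqrt(266))*i.
At (5/11) + ((2/11)*sqrt(266))*i: a pole of order 2; residue -((1331/424536)*sqrt(266))*i.


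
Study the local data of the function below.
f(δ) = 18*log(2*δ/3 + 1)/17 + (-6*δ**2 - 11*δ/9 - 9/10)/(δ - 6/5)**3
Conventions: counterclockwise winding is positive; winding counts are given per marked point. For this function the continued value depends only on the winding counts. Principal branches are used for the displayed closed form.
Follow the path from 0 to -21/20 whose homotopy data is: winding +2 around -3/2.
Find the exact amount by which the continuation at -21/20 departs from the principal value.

The rational part is single-valued and drops out of the difference; each branch term changes only by its own monodromy.
(18/17)*log(1 - δ/(-3/2)): each positive loop around -3/2 adds 2*pi*i to the log, so winding +2 contributes (18/17)*(2)*2*pi*i = (72/17)*pi*i.
Summing the contributions at δ = -21/20 gives (72/17)*pi*i.

Continued minus principal equals (72/17)*pi*i.


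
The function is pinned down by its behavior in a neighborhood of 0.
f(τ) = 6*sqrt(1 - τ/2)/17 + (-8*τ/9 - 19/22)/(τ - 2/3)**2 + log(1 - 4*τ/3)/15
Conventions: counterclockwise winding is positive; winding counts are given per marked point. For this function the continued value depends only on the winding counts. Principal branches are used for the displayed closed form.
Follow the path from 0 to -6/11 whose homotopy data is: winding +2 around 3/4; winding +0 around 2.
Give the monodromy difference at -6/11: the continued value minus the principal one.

Continued minus principal equals (4/15)*pi*i.

The rational part is single-valued and drops out of the difference; each branch term changes only by its own monodromy.
(6/17)*sqrt(1 - τ/(2)): winding +0 is even, the square root returns to the same sheet, contribution 0.
(1/15)*log(1 - τ/(3/4)): each positive loop around 3/4 adds 2*pi*i to the log, so winding +2 contributes (1/15)*(2)*2*pi*i = (4/15)*pi*i.
Summing the contributions at τ = -6/11 gives (4/15)*pi*i.
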